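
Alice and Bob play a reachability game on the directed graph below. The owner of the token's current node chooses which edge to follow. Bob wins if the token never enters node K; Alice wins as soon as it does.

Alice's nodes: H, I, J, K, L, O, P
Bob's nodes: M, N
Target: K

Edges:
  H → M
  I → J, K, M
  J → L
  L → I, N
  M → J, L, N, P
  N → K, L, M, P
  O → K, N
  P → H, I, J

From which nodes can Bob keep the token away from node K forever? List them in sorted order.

A0 = {K}
A1: add {I, O} — I (Alice) has I→K; O (Alice) has O→K.
A2: add {L, P} — L (Alice) has L→I; P (Alice) has P→I.
A3: add {J} — J (Alice) has J→L.
A4 = A3; e.g. H (Alice) has no edge into A3. Fixed point.
Alice's attractor = {I, J, K, L, O, P}; Bob avoids the target exactly from the complement.

H, M, N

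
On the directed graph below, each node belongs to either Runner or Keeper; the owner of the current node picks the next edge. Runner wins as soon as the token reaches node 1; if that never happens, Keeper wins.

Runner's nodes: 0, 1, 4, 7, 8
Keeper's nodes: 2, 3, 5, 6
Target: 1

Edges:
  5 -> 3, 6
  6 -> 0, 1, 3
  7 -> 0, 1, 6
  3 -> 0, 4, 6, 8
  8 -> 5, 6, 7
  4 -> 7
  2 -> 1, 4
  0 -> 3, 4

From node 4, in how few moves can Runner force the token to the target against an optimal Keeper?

A0 = {1}
A1: add {7} — 7 (Runner) has 7→1.
A2: add {4, 8} — 4 (Runner) has 4→7; 8 (Runner) has 8→7.
4 enters the attractor at level 2, so Runner can force the target in 2 moves from there.

2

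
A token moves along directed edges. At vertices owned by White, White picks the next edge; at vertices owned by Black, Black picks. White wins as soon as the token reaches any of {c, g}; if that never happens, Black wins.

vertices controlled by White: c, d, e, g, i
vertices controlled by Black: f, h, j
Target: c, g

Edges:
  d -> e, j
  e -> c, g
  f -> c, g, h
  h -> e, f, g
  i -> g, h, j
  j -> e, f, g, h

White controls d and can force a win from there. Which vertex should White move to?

e

A0 = {c, g}
A1: add {e, i} — e (White) has e→c; i (White) has i→g.
A2: add {d} — d (White) has d→e.
A3 = A2; e.g. f (Black) can still go to h. Fixed point.
From d, successor e is in the attractor (rank 1); the other successor j is not.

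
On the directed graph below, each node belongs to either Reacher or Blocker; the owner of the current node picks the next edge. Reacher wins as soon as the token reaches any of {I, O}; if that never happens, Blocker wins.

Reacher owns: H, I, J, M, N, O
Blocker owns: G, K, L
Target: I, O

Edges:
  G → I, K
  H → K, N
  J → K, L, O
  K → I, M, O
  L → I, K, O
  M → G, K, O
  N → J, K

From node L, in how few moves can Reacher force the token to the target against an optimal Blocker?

A0 = {I, O}
A1: add {J, M} — J (Reacher) has J→O; M (Reacher) has M→O.
A2: add {K, N} — K (Blocker): all of {I, M, O} already in; N (Reacher) has N→J.
A3: add {G, H, L} — G (Blocker): all of {I, K} already in; H (Reacher) has H→K; L (Blocker): all of {I, K, O} already in.
A3 = all vertices. Fixed point.
L enters the attractor at level 3, so Reacher can force the target in 3 moves from there.

3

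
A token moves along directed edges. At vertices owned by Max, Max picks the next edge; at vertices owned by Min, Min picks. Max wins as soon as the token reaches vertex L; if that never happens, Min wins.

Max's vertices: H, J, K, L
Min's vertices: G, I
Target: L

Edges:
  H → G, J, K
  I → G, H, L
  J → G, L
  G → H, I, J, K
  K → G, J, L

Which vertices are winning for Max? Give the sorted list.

H, J, K, L

A0 = {L}
A1: add {J, K} — J (Max) has J→L; K (Max) has K→L.
A2: add {H} — H (Max) has H→J.
A3 = A2; e.g. G (Min) can still go to I. Fixed point.
Max's winning region = {H, J, K, L}.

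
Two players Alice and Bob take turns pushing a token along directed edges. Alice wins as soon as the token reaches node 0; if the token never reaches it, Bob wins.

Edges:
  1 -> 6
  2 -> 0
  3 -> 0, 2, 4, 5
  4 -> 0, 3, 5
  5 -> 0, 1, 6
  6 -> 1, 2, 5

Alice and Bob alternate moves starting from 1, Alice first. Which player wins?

Bob

Track states (vertex, player-to-move).
A0 = {(0,Alice), (0,Bob)}
A1: add {(2,Alice), (2,Bob), (3,Alice), (4,Alice), (5,Alice)}.
A2: add {(3,Bob), (4,Bob), (6,Alice)}.
A3: add {(1,Bob)}.
A4 = A3; e.g. (1,Alice) stays out. (1,Alice) never enters ⇒ Bob avoids the target.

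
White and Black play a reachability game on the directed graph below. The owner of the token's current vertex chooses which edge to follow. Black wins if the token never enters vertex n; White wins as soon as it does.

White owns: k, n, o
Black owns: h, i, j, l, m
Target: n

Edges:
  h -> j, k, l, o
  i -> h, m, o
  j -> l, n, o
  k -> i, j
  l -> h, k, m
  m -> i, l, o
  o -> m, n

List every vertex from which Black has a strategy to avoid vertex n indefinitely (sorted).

h, i, j, k, l, m

A0 = {n}
A1: add {o} — o (White) has o→n.
A2 = A1; e.g. h (Black) can still go to j. Fixed point.
White's attractor = {n, o}; Black avoids the target exactly from the complement.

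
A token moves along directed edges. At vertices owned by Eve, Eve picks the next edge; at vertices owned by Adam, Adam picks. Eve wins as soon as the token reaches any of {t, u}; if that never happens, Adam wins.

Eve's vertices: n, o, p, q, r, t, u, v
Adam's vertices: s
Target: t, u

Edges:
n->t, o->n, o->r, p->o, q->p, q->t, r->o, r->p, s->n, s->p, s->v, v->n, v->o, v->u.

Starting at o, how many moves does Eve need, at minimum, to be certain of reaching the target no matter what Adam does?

2

A0 = {t, u}
A1: add {n, q, v} — n (Eve) has n→t; q (Eve) has q→t; v (Eve) has v→u.
A2: add {o} — o (Eve) has o→n.
o enters the attractor at level 2, so Eve can force the target in 2 moves from there.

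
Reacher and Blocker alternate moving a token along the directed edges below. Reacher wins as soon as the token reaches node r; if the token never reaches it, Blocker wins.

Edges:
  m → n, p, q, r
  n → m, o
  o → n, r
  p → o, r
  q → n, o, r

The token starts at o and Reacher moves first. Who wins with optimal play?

Reacher

Track states (vertex, player-to-move).
A0 = {(r,Reacher), (r,Blocker)}
A1: add {(m,Reacher), (o,Reacher), (p,Reacher), (q,Reacher)}.
(o,Reacher) ∈ A1 ⇒ Reacher forces the target.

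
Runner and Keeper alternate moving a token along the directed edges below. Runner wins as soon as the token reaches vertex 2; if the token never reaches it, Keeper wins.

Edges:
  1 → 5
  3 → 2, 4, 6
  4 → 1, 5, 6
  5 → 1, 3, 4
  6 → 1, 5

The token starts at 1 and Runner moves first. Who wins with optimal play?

Keeper

Track states (vertex, player-to-move).
A0 = {(2,Runner), (2,Keeper)}
A1: add {(3,Runner)}.
A2 = A1; e.g. (1,Runner) stays out. (1,Runner) never enters ⇒ Keeper avoids the target.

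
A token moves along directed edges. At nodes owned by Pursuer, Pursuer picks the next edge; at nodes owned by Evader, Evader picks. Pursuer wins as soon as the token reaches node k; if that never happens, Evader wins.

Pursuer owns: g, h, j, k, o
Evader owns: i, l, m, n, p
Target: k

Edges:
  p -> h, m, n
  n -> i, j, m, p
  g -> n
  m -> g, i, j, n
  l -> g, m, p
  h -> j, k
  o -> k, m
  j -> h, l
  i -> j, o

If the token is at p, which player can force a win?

Evader

A0 = {k}
A1: add {h, o} — h (Pursuer) has h→k; o (Pursuer) has o→k.
A2: add {j} — j (Pursuer) has j→h.
A3: add {i} — i (Evader): all of {j, o} already in.
A4 = A3; e.g. g (Pursuer) has no edge into A3. Fixed point.
p never enters the attractor, so Evader can avoid the target forever.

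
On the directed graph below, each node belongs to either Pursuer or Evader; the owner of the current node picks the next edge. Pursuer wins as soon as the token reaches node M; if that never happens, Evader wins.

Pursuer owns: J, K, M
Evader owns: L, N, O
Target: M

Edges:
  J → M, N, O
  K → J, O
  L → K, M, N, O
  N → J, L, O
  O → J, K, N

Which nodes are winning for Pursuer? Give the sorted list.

J, K, M

A0 = {M}
A1: add {J} — J (Pursuer) has J→M.
A2: add {K} — K (Pursuer) has K→J.
A3 = A2; e.g. L (Evader) can still go to N. Fixed point.
Pursuer's winning region = {J, K, M}.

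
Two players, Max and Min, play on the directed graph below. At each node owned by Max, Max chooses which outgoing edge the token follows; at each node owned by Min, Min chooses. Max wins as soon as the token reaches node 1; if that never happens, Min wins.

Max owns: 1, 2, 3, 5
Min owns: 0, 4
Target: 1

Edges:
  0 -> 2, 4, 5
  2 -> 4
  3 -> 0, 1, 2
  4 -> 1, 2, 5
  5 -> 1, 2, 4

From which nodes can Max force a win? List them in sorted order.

A0 = {1}
A1: add {3, 5} — 3 (Max) has 3→1; 5 (Max) has 5→1.
A2 = A1; e.g. 0 (Min) can still go to 2. Fixed point.
Max's winning region = {1, 3, 5}.

1, 3, 5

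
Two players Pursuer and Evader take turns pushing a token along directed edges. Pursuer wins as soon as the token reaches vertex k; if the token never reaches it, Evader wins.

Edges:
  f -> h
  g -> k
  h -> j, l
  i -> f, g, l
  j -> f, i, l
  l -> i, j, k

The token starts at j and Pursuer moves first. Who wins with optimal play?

Evader

Track states (vertex, player-to-move).
A0 = {(k,Pursuer), (k,Evader)}
A1: add {(g,Pursuer), (g,Evader), (l,Pursuer)}.
A2: add {(i,Pursuer)}.
A3 = A2; e.g. (f,Pursuer) stays out. (j,Pursuer) never enters ⇒ Evader avoids the target.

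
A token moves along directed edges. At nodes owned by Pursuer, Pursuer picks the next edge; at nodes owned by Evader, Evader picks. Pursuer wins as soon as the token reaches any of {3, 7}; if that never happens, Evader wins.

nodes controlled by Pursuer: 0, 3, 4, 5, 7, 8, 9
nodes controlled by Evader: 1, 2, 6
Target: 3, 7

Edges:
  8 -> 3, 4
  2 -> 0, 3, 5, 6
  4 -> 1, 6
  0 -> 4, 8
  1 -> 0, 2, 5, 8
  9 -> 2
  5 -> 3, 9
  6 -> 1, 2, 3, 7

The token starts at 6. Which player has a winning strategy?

A0 = {3, 7}
A1: add {5, 8} — 5 (Pursuer) has 5→3; 8 (Pursuer) has 8→3.
A2: add {0} — 0 (Pursuer) has 0→8.
A3 = A2; e.g. 1 (Evader) can still go to 2. Fixed point.
6 never enters the attractor, so Evader can avoid the target forever.

Evader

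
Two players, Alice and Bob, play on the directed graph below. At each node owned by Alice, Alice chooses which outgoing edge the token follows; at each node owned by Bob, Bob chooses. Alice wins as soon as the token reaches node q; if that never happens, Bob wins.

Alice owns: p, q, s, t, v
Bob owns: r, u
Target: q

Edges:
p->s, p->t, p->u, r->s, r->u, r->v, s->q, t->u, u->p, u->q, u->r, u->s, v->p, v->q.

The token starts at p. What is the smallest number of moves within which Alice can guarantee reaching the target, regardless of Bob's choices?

2

A0 = {q}
A1: add {s, v} — s (Alice) has s→q; v (Alice) has v→q.
A2: add {p} — p (Alice) has p→s.
A3 = A2; e.g. r (Bob) can still go to u. Fixed point.
p enters the attractor at level 2, so Alice can force the target in 2 moves from there.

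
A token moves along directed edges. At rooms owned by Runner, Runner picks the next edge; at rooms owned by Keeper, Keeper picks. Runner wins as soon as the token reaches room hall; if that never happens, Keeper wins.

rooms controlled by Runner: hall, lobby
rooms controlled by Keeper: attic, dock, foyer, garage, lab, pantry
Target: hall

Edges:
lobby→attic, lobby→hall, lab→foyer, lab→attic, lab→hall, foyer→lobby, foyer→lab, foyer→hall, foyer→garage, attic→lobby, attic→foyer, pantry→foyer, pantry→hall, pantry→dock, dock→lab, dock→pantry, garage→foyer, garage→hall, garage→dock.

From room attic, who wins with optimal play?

A0 = {hall}
A1: add {lobby} — lobby (Runner) has lobby→hall.
A2 = A1; e.g. lab (Keeper) can still go to foyer. Fixed point.
attic never enters the attractor, so Keeper can avoid the target forever.

Keeper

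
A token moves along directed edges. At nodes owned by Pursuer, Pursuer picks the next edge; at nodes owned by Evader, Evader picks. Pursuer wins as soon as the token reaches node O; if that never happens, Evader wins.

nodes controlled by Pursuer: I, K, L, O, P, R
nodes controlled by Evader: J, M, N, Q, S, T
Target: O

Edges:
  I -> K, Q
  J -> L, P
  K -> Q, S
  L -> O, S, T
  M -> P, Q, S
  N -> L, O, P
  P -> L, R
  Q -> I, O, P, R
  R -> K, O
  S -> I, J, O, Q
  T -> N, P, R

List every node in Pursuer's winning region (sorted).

J, L, N, O, P, R, T

A0 = {O}
A1: add {L, R} — L (Pursuer) has L→O; R (Pursuer) has R→O.
A2: add {P} — P (Pursuer) has P→L.
A3: add {J, N} — J (Evader): all of {L, P} already in; N (Evader): all of {L, O, P} already in.
A4: add {T} — T (Evader): all of {N, P, R} already in.
A5 = A4; e.g. I (Pursuer) has no edge into A4. Fixed point.
Pursuer's winning region = {J, L, N, O, P, R, T}.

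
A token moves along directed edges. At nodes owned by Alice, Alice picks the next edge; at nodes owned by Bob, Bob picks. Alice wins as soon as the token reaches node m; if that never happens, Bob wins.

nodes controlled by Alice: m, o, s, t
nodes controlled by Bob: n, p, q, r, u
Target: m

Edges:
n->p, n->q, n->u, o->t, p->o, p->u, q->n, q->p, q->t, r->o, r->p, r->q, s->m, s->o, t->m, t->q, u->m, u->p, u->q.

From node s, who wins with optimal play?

Alice

A0 = {m}
A1: add {s, t} — s (Alice) has s→m; t (Alice) has t→m.
s ∈ A1, so Alice can force the target.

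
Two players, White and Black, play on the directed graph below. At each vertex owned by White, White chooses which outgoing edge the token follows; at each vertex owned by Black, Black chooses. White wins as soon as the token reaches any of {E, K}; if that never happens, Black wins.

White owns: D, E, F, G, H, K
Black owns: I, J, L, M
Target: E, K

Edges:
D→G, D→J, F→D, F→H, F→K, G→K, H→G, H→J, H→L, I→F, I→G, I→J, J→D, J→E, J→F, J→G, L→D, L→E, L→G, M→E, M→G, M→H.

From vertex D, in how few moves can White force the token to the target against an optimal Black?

A0 = {E, K}
A1: add {F, G} — F (White) has F→K; G (White) has G→K.
A2: add {D, H} — D (White) has D→G; H (White) has H→G.
D enters the attractor at level 2, so White can force the target in 2 moves from there.

2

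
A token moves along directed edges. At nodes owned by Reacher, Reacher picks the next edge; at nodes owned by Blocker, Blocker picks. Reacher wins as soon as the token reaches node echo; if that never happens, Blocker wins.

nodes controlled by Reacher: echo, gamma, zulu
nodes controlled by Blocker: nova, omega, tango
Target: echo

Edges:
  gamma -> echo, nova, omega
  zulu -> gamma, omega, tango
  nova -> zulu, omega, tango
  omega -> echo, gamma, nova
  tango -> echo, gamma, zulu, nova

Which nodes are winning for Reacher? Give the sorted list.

echo, gamma, zulu

A0 = {echo}
A1: add {gamma} — gamma (Reacher) has gamma→echo.
A2: add {zulu} — zulu (Reacher) has zulu→gamma.
A3 = A2; e.g. nova (Blocker) can still go to omega. Fixed point.
Reacher's winning region = {echo, gamma, zulu}.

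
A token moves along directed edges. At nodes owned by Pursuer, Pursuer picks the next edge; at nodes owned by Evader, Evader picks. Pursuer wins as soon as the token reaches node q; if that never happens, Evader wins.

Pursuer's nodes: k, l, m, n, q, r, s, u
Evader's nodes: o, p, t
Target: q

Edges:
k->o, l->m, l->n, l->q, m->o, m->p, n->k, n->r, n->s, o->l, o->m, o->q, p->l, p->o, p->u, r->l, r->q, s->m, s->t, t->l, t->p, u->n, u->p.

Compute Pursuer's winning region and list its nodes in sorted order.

l, n, q, r, u

A0 = {q}
A1: add {l, r} — l (Pursuer) has l→q; r (Pursuer) has r→q.
A2: add {n} — n (Pursuer) has n→r.
A3: add {u} — u (Pursuer) has u→n.
A4 = A3; e.g. k (Pursuer) has no edge into A3. Fixed point.
Pursuer's winning region = {l, n, q, r, u}.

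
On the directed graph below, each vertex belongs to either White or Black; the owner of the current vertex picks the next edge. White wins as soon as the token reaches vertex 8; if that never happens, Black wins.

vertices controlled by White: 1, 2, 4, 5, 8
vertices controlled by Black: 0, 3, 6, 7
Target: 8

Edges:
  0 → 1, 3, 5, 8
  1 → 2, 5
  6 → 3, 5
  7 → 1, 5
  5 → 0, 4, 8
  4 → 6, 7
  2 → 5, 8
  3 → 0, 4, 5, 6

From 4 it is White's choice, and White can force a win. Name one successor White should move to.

7

A0 = {8}
A1: add {2, 5} — 2 (White) has 2→8; 5 (White) has 5→8.
A2: add {1} — 1 (White) has 1→2.
A3: add {7} — 7 (Black): all of {1, 5} already in.
A4: add {4} — 4 (White) has 4→7.
A5 = A4; e.g. 0 (Black) can still go to 3. Fixed point.
From 4, successor 7 is in the attractor (rank 3); the other successor 6 is not.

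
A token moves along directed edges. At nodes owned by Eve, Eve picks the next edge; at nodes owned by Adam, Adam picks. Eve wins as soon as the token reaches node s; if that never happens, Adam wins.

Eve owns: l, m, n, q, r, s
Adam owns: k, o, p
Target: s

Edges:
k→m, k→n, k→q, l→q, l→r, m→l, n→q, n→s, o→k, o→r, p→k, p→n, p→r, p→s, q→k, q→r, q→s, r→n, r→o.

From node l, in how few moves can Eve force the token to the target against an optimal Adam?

2

A0 = {s}
A1: add {n, q} — n (Eve) has n→s; q (Eve) has q→s.
A2: add {l, r} — l (Eve) has l→q; r (Eve) has r→n.
l enters the attractor at level 2, so Eve can force the target in 2 moves from there.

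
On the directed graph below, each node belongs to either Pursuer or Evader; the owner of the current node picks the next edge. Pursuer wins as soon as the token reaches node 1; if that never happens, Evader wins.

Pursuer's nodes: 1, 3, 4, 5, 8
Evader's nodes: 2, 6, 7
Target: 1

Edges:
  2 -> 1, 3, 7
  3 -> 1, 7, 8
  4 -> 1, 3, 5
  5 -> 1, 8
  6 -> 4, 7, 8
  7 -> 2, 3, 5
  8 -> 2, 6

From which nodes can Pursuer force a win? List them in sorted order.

1, 3, 4, 5

A0 = {1}
A1: add {3, 4, 5} — 3 (Pursuer) has 3→1; 4 (Pursuer) has 4→1; 5 (Pursuer) has 5→1.
A2 = A1; e.g. 2 (Evader) can still go to 7. Fixed point.
Pursuer's winning region = {1, 3, 4, 5}.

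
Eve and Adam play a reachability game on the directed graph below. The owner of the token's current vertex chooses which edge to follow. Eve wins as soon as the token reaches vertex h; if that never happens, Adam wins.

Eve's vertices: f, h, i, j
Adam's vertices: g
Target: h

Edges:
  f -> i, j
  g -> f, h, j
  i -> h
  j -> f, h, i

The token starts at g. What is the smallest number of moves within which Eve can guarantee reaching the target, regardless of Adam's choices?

A0 = {h}
A1: add {i, j} — i (Eve) has i→h; j (Eve) has j→h.
A2: add {f} — f (Eve) has f→i.
A3: add {g} — g (Adam): all of {f, h, j} already in.
A3 = all vertices. Fixed point.
g enters the attractor at level 3, so Eve can force the target in 3 moves from there.

3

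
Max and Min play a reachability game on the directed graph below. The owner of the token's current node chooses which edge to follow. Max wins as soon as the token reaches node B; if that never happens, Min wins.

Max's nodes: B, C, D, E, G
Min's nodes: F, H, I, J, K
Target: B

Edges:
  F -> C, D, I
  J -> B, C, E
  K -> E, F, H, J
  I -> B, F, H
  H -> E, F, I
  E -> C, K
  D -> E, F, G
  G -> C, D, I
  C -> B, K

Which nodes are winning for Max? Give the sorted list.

B, C, D, E, G, J

A0 = {B}
A1: add {C} — C (Max) has C→B.
A2: add {E, G} — E (Max) has E→C; G (Max) has G→C.
A3: add {D, J} — D (Max) has D→E; J (Min): all of {B, C, E} already in.
A4 = A3; e.g. F (Min) can still go to I. Fixed point.
Max's winning region = {B, C, D, E, G, J}.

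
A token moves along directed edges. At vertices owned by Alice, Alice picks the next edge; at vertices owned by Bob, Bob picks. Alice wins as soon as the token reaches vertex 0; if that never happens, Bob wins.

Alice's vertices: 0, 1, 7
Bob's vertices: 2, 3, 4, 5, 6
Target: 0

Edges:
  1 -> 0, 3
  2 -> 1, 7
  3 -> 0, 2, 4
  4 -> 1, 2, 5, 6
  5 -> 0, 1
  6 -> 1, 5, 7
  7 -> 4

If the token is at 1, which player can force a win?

Alice

A0 = {0}
A1: add {1} — 1 (Alice) has 1→0.
1 ∈ A1, so Alice can force the target.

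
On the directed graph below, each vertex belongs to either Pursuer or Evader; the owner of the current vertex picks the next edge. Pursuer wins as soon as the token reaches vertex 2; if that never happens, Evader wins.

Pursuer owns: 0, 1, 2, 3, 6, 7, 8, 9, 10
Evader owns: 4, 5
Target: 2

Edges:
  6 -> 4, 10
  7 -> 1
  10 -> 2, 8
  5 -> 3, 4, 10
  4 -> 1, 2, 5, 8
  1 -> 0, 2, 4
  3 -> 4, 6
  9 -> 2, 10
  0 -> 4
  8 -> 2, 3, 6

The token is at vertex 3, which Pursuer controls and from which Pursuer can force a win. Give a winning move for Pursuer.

6

A0 = {2}
A1: add {1, 8, 9, 10} — 1 (Pursuer) has 1→2; 8 (Pursuer) has 8→2; 9 (Pursuer) has 9→2; 10 (Pursuer) has 10→2.
A2: add {6, 7} — 6 (Pursuer) has 6→10; 7 (Pursuer) has 7→1.
A3: add {3} — 3 (Pursuer) has 3→6.
A4 = A3; e.g. 0 (Pursuer) has no edge into A3. Fixed point.
From 3, successor 6 is in the attractor (rank 2); the other successor 4 is not.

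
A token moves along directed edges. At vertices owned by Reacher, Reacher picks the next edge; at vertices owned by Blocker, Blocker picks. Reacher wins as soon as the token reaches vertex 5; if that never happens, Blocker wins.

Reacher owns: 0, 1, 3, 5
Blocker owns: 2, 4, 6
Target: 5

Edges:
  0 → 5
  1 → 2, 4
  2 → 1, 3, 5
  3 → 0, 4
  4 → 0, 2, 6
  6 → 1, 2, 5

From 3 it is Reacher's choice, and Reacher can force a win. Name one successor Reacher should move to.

A0 = {5}
A1: add {0} — 0 (Reacher) has 0→5.
A2: add {3} — 3 (Reacher) has 3→0.
A3 = A2; e.g. 1 (Reacher) has no edge into A2. Fixed point.
From 3, successor 0 is in the attractor (rank 1); the other successor 4 is not.

0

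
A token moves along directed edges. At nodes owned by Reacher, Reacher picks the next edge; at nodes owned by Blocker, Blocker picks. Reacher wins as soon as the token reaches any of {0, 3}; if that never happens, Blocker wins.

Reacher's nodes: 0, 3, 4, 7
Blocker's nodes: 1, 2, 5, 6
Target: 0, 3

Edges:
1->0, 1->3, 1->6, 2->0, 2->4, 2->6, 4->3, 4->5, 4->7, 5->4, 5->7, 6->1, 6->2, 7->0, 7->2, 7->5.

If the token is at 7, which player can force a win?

A0 = {0, 3}
A1: add {4, 7} — 4 (Reacher) has 4→3; 7 (Reacher) has 7→0.
7 ∈ A1, so Reacher can force the target.

Reacher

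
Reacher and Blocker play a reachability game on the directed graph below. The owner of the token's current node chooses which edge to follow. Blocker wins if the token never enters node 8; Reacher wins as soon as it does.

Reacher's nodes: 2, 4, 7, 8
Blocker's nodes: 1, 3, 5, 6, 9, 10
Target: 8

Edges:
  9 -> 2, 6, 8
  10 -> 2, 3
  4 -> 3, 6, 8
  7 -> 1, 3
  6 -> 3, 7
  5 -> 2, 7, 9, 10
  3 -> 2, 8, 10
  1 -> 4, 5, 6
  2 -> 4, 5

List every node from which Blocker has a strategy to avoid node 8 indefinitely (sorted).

1, 3, 5, 6, 7, 9, 10

A0 = {8}
A1: add {4} — 4 (Reacher) has 4→8.
A2: add {2} — 2 (Reacher) has 2→4.
A3 = A2; e.g. 1 (Blocker) can still go to 5. Fixed point.
Reacher's attractor = {2, 4, 8}; Blocker avoids the target exactly from the complement.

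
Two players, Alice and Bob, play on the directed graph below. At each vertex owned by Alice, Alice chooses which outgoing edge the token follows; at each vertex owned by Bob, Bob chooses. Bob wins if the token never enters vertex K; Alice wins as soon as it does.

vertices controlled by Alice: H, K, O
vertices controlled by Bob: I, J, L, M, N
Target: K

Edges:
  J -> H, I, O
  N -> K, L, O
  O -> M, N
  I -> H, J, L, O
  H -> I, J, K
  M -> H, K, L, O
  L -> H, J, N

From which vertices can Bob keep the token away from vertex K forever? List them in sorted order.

I, J, L, M, N, O

A0 = {K}
A1: add {H} — H (Alice) has H→K.
A2 = A1; e.g. I (Bob) can still go to J. Fixed point.
Alice's attractor = {H, K}; Bob avoids the target exactly from the complement.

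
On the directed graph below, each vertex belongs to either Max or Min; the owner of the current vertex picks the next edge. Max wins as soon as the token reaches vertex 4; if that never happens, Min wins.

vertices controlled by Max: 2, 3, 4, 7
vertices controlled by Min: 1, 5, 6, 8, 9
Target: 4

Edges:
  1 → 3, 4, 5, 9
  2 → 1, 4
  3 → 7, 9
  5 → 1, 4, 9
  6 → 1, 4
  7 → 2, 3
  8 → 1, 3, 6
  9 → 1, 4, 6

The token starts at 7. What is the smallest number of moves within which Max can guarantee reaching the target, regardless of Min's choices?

A0 = {4}
A1: add {2} — 2 (Max) has 2→4.
A2: add {7} — 7 (Max) has 7→2.
7 enters the attractor at level 2, so Max can force the target in 2 moves from there.

2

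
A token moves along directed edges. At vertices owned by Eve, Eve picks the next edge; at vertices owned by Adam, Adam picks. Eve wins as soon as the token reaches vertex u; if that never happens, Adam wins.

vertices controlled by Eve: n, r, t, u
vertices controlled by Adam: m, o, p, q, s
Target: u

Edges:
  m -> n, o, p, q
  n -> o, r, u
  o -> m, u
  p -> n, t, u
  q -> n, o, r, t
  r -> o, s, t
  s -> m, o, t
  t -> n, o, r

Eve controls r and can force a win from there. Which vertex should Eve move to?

A0 = {u}
A1: add {n} — n (Eve) has n→u.
A2: add {t} — t (Eve) has t→n.
A3: add {p, r} — p (Adam): all of {n, t, u} already in; r (Eve) has r→t.
A4 = A3; e.g. m (Adam) can still go to o. Fixed point.
From r, successor t is in the attractor (rank 2); the other successors o, s are not.

t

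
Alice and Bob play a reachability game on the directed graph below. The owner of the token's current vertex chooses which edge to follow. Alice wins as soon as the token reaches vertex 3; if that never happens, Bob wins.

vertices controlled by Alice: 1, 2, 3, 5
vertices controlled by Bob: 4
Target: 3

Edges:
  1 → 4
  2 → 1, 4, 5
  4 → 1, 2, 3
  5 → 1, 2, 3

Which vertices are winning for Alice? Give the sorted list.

2, 3, 5

A0 = {3}
A1: add {5} — 5 (Alice) has 5→3.
A2: add {2} — 2 (Alice) has 2→5.
A3 = A2; e.g. 1 (Alice) has no edge into A2. Fixed point.
Alice's winning region = {2, 3, 5}.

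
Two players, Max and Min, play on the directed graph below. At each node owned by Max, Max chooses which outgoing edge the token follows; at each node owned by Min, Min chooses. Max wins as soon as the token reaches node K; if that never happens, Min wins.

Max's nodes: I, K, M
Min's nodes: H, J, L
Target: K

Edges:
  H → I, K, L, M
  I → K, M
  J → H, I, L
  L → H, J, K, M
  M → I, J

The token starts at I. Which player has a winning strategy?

Max

A0 = {K}
A1: add {I} — I (Max) has I→K.
I ∈ A1, so Max can force the target.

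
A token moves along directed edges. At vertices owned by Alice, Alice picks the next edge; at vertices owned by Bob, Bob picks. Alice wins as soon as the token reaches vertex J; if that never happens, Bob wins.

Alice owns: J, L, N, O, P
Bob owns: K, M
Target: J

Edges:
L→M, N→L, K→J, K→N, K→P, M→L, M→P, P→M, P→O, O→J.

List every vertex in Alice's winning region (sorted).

A0 = {J}
A1: add {O} — O (Alice) has O→J.
A2: add {P} — P (Alice) has P→O.
A3 = A2; e.g. K (Bob) can still go to N. Fixed point.
Alice's winning region = {J, O, P}.

J, O, P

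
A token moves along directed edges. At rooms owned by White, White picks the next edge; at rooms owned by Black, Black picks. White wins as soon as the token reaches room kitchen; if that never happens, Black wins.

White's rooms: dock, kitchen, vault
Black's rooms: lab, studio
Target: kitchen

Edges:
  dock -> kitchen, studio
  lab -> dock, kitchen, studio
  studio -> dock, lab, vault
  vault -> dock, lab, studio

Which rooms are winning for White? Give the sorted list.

dock, kitchen, vault

A0 = {kitchen}
A1: add {dock} — dock (White) has dock→kitchen.
A2: add {vault} — vault (White) has vault→dock.
A3 = A2; e.g. lab (Black) can still go to studio. Fixed point.
White's winning region = {dock, kitchen, vault}.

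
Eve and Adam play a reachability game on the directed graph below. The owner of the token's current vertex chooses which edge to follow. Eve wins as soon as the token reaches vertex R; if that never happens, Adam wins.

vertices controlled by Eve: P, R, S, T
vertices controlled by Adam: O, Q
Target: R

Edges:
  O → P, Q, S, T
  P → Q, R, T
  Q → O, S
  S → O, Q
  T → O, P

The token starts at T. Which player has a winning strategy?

A0 = {R}
A1: add {P} — P (Eve) has P→R.
A2: add {T} — T (Eve) has T→P.
A3 = A2; e.g. O (Adam) can still go to Q. Fixed point.
T ∈ A2, so Eve can force the target.

Eve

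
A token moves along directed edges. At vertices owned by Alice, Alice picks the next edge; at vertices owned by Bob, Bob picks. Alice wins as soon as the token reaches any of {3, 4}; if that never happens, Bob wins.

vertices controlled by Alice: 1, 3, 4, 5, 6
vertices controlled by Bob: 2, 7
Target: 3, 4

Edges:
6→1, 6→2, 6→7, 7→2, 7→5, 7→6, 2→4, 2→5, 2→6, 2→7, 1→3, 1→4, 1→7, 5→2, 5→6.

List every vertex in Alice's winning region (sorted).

A0 = {3, 4}
A1: add {1} — 1 (Alice) has 1→3.
A2: add {6} — 6 (Alice) has 6→1.
A3: add {5} — 5 (Alice) has 5→6.
A4 = A3; e.g. 2 (Bob) can still go to 7. Fixed point.
Alice's winning region = {1, 3, 4, 5, 6}.

1, 3, 4, 5, 6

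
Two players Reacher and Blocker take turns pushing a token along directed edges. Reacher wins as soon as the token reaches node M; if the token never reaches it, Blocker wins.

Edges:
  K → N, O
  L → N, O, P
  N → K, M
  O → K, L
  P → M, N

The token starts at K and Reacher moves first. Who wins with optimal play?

Blocker

Track states (vertex, player-to-move).
A0 = {(M,Reacher), (M,Blocker)}
A1: add {(N,Reacher), (P,Reacher)}.
A2: add {(P,Blocker)}.
A3: add {(L,Reacher)}.
A4 = A3; e.g. (K,Reacher) stays out. (K,Reacher) never enters ⇒ Blocker avoids the target.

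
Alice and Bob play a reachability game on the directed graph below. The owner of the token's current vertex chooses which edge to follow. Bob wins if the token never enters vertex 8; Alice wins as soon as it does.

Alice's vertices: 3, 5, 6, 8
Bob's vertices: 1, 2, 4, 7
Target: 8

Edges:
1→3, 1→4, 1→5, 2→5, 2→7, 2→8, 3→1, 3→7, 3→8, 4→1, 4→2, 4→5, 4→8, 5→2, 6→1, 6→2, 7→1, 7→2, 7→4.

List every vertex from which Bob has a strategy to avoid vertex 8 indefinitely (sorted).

A0 = {8}
A1: add {3} — 3 (Alice) has 3→8.
A2 = A1; e.g. 1 (Bob) can still go to 4. Fixed point.
Alice's attractor = {3, 8}; Bob avoids the target exactly from the complement.

1, 2, 4, 5, 6, 7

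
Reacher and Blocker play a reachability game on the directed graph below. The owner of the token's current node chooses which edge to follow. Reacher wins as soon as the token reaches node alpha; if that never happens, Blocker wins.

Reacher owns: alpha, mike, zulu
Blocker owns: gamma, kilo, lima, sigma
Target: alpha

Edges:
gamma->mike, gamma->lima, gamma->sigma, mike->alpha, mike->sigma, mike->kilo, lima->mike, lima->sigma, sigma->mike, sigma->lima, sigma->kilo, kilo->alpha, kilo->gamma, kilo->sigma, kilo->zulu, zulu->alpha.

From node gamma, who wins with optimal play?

Blocker

A0 = {alpha}
A1: add {mike, zulu} — mike (Reacher) has mike→alpha; zulu (Reacher) has zulu→alpha.
A2 = A1; e.g. gamma (Blocker) can still go to lima. Fixed point.
gamma never enters the attractor, so Blocker can avoid the target forever.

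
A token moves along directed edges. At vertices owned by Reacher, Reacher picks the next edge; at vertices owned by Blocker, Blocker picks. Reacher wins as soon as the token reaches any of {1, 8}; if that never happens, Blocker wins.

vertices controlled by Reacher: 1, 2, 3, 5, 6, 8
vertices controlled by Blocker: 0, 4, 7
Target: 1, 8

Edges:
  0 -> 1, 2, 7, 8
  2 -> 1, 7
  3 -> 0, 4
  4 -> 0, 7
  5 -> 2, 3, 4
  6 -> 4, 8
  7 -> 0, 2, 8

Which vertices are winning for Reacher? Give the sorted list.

A0 = {1, 8}
A1: add {2, 6} — 2 (Reacher) has 2→1; 6 (Reacher) has 6→8.
A2: add {5} — 5 (Reacher) has 5→2.
A3 = A2; e.g. 0 (Blocker) can still go to 7. Fixed point.
Reacher's winning region = {1, 2, 5, 6, 8}.

1, 2, 5, 6, 8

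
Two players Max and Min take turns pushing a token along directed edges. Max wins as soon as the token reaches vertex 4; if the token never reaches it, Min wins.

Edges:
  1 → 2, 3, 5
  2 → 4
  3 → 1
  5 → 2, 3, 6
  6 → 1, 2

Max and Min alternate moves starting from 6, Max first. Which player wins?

Track states (vertex, player-to-move).
A0 = {(4,Max), (4,Min)}
A1: add {(2,Max), (2,Min)}.
A2: add {(1,Max), (5,Max), (6,Max)}.
(6,Max) ∈ A2 ⇒ Max forces the target.

Max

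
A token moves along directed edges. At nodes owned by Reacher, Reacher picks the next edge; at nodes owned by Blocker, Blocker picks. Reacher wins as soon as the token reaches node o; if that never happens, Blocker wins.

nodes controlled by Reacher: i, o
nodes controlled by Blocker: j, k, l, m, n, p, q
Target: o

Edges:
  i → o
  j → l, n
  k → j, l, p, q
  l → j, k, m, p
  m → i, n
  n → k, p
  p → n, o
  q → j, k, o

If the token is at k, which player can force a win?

A0 = {o}
A1: add {i} — i (Reacher) has i→o.
A2 = A1; e.g. j (Blocker) can still go to l. Fixed point.
k never enters the attractor, so Blocker can avoid the target forever.

Blocker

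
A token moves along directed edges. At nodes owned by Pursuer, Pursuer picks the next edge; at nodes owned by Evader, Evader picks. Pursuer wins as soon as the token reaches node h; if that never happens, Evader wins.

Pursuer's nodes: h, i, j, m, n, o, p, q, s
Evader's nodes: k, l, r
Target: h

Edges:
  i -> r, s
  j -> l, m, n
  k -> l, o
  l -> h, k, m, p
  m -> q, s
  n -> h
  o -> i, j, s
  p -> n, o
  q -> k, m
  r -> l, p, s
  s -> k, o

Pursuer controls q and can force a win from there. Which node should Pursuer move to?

A0 = {h}
A1: add {n} — n (Pursuer) has n→h.
A2: add {j, p} — j (Pursuer) has j→n; p (Pursuer) has p→n.
A3: add {o} — o (Pursuer) has o→j.
A4: add {s} — s (Pursuer) has s→o.
A5: add {i, m} — i (Pursuer) has i→s; m (Pursuer) has m→s.
A6: add {q} — q (Pursuer) has q→m.
A7 = A6; e.g. k (Evader) can still go to l. Fixed point.
From q, successor m is in the attractor (rank 5); the other successor k is not.

m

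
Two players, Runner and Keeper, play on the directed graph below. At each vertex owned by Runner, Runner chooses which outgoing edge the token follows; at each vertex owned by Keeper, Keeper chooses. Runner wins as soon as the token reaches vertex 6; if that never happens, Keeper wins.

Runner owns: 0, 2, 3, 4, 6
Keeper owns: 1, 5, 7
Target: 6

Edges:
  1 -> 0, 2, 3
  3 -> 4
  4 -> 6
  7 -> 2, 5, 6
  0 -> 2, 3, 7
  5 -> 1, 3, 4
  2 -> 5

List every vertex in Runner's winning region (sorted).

A0 = {6}
A1: add {4} — 4 (Runner) has 4→6.
A2: add {3} — 3 (Runner) has 3→4.
A3: add {0} — 0 (Runner) has 0→3.
A4 = A3; e.g. 1 (Keeper) can still go to 2. Fixed point.
Runner's winning region = {0, 3, 4, 6}.

0, 3, 4, 6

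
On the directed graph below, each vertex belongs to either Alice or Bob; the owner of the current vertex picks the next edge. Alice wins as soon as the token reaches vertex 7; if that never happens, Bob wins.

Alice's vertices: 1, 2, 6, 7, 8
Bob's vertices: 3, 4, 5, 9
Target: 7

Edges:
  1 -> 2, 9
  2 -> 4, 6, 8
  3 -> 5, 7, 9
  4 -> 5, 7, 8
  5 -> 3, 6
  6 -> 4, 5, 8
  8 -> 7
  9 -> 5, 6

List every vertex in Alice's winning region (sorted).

A0 = {7}
A1: add {8} — 8 (Alice) has 8→7.
A2: add {2, 6} — 2 (Alice) has 2→8; 6 (Alice) has 6→8.
A3: add {1} — 1 (Alice) has 1→2.
A4 = A3; e.g. 3 (Bob) can still go to 5. Fixed point.
Alice's winning region = {1, 2, 6, 7, 8}.

1, 2, 6, 7, 8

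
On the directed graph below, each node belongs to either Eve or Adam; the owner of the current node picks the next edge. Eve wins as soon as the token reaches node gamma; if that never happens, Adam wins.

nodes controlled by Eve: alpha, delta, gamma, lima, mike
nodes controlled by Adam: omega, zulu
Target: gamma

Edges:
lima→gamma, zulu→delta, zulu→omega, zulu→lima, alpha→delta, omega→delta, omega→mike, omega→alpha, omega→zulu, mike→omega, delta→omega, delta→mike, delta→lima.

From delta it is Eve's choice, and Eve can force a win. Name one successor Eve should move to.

lima

A0 = {gamma}
A1: add {lima} — lima (Eve) has lima→gamma.
A2: add {delta} — delta (Eve) has delta→lima.
A3: add {alpha} — alpha (Eve) has alpha→delta.
A4 = A3; e.g. omega (Adam) can still go to mike. Fixed point.
From delta, successor lima is in the attractor (rank 1); the other successors mike, omega are not.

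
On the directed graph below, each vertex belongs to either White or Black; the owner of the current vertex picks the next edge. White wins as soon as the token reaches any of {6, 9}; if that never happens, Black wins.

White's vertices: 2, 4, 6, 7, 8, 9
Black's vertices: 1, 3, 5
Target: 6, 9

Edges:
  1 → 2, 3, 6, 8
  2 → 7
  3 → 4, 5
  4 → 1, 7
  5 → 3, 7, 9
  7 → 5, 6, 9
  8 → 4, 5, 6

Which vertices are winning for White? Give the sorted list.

2, 4, 6, 7, 8, 9

A0 = {6, 9}
A1: add {7, 8} — 7 (White) has 7→6; 8 (White) has 8→6.
A2: add {2, 4} — 2 (White) has 2→7; 4 (White) has 4→7.
A3 = A2; e.g. 1 (Black) can still go to 3. Fixed point.
White's winning region = {2, 4, 6, 7, 8, 9}.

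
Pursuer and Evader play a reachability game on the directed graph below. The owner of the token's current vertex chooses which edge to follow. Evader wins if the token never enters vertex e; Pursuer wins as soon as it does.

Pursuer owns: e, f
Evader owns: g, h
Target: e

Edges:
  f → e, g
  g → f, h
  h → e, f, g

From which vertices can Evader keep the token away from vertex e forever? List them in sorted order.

A0 = {e}
A1: add {f} — f (Pursuer) has f→e.
A2 = A1; e.g. g (Evader) can still go to h. Fixed point.
Pursuer's attractor = {e, f}; Evader avoids the target exactly from the complement.

g, h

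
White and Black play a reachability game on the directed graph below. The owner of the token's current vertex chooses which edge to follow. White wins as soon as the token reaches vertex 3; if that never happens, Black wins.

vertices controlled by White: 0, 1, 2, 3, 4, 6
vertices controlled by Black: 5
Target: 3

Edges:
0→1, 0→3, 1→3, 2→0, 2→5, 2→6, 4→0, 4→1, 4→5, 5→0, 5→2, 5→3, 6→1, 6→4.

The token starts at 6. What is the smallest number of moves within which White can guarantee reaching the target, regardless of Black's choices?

2

A0 = {3}
A1: add {0, 1} — 0 (White) has 0→3; 1 (White) has 1→3.
A2: add {2, 4, 6} — 2 (White) has 2→0; 4 (White) has 4→0; 6 (White) has 6→1.
6 enters the attractor at level 2, so White can force the target in 2 moves from there.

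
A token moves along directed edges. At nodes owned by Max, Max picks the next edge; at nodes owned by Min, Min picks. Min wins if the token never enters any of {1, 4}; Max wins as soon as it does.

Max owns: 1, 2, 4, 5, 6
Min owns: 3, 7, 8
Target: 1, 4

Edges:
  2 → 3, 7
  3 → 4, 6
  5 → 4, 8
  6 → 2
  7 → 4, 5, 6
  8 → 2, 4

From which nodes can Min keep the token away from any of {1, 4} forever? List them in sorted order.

2, 3, 6, 7, 8

A0 = {1, 4}
A1: add {5} — 5 (Max) has 5→4.
A2 = A1; e.g. 2 (Max) has no edge into A1. Fixed point.
Max's attractor = {1, 4, 5}; Min avoids the target exactly from the complement.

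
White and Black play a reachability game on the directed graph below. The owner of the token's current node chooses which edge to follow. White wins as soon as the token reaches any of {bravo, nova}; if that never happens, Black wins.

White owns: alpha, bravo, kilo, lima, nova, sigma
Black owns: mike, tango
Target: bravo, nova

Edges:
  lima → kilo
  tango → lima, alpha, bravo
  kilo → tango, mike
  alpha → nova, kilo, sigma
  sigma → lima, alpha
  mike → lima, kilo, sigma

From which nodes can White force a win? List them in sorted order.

A0 = {bravo, nova}
A1: add {alpha} — alpha (White) has alpha→nova.
A2: add {sigma} — sigma (White) has sigma→alpha.
A3 = A2; e.g. lima (White) has no edge into A2. Fixed point.
White's winning region = {alpha, bravo, nova, sigma}.

alpha, bravo, nova, sigma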